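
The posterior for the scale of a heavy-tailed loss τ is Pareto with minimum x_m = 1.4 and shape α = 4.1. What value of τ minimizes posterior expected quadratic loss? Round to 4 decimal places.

The Pareto density is strictly decreasing on [x_m, ∞), so the mode is x_m = 1.4000.
Mean = α·x_m/(α−1) = 4.1·1.4/3.1 = 1.8516.
Quadratic loss ⇒ the optimal estimator is the posterior mean.

1.8516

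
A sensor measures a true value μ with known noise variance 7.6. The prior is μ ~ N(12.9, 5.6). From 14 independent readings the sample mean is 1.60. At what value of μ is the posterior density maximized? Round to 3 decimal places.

2.599

Posterior for μ is Normal. Precision-weighted mean: (1/5.6·12.9 + 14/7.6·1.60) / (1/5.6 + 14/7.6) = 2.599.
A Normal posterior is symmetric, so mode = mean.
This is the posterior mode — the MAP estimate.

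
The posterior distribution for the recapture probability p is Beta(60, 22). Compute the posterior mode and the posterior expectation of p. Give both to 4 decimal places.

posterior mode = 0.7375, posterior expectation = 0.7317

Mode = (60−1)/(60+22−2) = 59/80 = 0.7375.
Mean = 60/(60+22) = 60/82 = 0.7317.
Left-skewed posterior ⇒ mean < mode.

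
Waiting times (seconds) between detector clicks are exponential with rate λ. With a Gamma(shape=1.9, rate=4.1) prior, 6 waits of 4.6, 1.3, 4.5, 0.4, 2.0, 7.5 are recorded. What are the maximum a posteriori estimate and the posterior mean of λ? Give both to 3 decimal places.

Σ times = 20.3. Posterior: Gamma(shape = 1.9+6 = 7.9, rate = 4.1+20.3 = 24.4).
Mode = (α−1)/β = 6.9/24.4 = 0.283.
Mean = α/β = 7.9/24.4 = 0.324.
Right-skewed posterior ⇒ mode < mean.

MAP = 0.283, posterior mean = 0.324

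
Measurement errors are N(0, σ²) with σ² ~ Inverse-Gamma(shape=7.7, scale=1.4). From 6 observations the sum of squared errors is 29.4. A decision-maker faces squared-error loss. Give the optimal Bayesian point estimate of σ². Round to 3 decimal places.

Posterior: Inverse-Gamma(shape = 7.7+6/2 = 10.7, scale = 1.4+29.4/2 = 16.1).
Mode = β/(α+1) = 16.1/11.7 = 1.376.
Mean = β/(α−1) = 16.1/9.7 = 1.660.
Squared-error loss ⇒ the optimal estimator is the posterior mean.

1.660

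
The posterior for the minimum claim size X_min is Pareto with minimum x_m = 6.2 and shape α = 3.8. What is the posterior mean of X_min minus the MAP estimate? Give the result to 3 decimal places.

2.214

The Pareto density is strictly decreasing on [x_m, ∞), so the mode is x_m = 6.200.
Mean = α·x_m/(α−1) = 3.8·6.2/2.8 = 8.414.
Difference = 8.414 − 6.200 = 2.214.
The posterior is right-skewed, so the mean exceeds the mode.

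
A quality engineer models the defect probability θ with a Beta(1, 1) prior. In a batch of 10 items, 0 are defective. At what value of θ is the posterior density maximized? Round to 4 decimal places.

0.0000

Posterior: Beta(1+0, 1+10) = Beta(1, 11).
Since α = 1 ≤ 1 and β > 1, the Beta density is monotone decreasing on [0,1]; the mode is at 0.
Mean = 1/(1+11) = 0.0833.
This is the posterior mode — the MAP estimate.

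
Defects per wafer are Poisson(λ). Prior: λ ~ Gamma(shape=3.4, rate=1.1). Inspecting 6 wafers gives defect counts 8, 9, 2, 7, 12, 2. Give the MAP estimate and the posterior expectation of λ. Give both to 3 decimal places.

Σ counts = 40. Posterior: Gamma(shape = 3.4+40 = 43.4, rate = 1.1+6 = 7.1).
Mode = (α−1)/β = 42.4/7.1 = 5.972.
Mean = α/β = 43.4/7.1 = 6.113.
The posterior is right-skewed, so the mean exceeds the mode.

MAP: 5.972. Posterior mean: 6.113.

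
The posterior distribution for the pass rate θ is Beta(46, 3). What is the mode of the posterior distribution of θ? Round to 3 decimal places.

0.957

Mode = (46−1)/(46+3−2) = 45/47 = 0.957.
Mean = 46/(46+3) = 46/49 = 0.939.
This is the posterior mode — the MAP estimate.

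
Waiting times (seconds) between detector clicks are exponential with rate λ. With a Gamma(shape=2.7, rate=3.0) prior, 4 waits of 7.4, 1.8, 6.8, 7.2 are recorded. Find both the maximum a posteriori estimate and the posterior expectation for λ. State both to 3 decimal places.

maximum a posteriori estimate = 0.218, posterior expectation = 0.256

Σ times = 23.2. Posterior: Gamma(shape = 2.7+4 = 6.7, rate = 3.0+23.2 = 26.2).
Mode = (α−1)/β = 5.7/26.2 = 0.218.
Mean = α/β = 6.7/26.2 = 0.256.
Right-skewed posterior ⇒ mode < mean.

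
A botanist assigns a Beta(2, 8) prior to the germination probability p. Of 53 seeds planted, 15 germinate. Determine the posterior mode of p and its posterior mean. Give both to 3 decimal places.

Posterior: Beta(2+15, 8+38) = Beta(17, 46).
Mode = (17−1)/(17+46−2) = 16/61 = 0.262.
Mean = 17/(17+46) = 17/63 = 0.270.

MAP = 0.262; posterior mean = 0.270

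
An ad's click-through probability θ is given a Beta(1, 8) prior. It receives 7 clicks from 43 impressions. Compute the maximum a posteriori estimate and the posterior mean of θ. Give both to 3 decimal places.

maximum a posteriori estimate = 0.140, posterior mean = 0.154

Posterior: Beta(1+7, 8+36) = Beta(8, 44).
Mode = (8−1)/(8+44−2) = 7/50 = 0.140.
Mean = 8/(8+44) = 8/52 = 0.154.
The posterior is right-skewed, so the mean exceeds the mode.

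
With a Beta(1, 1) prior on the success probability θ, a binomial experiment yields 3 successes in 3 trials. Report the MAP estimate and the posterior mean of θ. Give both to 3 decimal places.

Posterior: Beta(1+3, 1+0) = Beta(4, 1).
Since β = 1 ≤ 1 and α > 1, the Beta density is monotone increasing on [0,1]; the mode is at 1.
Mean = 4/(4+1) = 0.800.

MAP = 1.000; posterior mean = 0.800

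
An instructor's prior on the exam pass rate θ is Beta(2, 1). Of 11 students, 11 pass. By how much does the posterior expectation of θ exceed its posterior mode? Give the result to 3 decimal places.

-0.071

Posterior: Beta(2+11, 1+0) = Beta(13, 1).
Since β = 1 ≤ 1 and α > 1, the Beta density is monotone increasing on [0,1]; the mode is at 1.
Mean = 13/(13+1) = 0.929.
Difference = 0.929 − 1.000 = -0.071.
Left-skewed posterior ⇒ mean < mode.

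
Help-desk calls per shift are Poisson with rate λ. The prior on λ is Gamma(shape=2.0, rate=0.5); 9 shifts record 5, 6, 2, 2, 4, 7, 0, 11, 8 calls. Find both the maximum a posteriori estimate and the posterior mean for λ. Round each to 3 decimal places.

λ_MAP = 4.842, E[λ|data] = 4.947

Σ counts = 45. Posterior: Gamma(shape = 2.0+45 = 47.0, rate = 0.5+9 = 9.5).
Mode = (α−1)/β = 46.0/9.5 = 4.842.
Mean = α/β = 47.0/9.5 = 4.947.
Right-skewed posterior ⇒ mode < mean.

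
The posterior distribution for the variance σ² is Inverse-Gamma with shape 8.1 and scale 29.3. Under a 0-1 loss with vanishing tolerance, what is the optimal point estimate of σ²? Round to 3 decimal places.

Mode = β/(α+1) = 29.3/9.1 = 3.220.
Mean = β/(α−1) = 29.3/7.1 = 4.127.
This is the posterior mode — the MAP estimate.

3.220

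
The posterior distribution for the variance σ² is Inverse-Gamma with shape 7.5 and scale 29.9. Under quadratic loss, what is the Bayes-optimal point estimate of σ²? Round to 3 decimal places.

4.600

Mode = β/(α+1) = 29.9/8.5 = 3.518.
Mean = β/(α−1) = 29.9/6.5 = 4.600.
Quadratic loss ⇒ the optimal estimator is the posterior mean.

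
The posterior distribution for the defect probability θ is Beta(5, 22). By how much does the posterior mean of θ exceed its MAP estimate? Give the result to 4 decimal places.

0.0252

Mode = (5−1)/(5+22−2) = 4/25 = 0.1600.
Mean = 5/(5+22) = 5/27 = 0.1852.
Difference = 0.1852 − 0.1600 = 0.0252.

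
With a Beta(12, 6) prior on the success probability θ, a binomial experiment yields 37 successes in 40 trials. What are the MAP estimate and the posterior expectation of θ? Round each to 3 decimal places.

MAP = 0.857; posterior mean = 0.845

Posterior: Beta(12+37, 6+3) = Beta(49, 9).
Mode = (49−1)/(49+9−2) = 48/56 = 0.857.
Mean = 49/(49+9) = 49/58 = 0.845.
The mean is pulled below the mode by the posterior's left skew.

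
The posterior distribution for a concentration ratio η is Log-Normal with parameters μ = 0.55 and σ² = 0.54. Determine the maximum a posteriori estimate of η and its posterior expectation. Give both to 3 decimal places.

maximum a posteriori estimate = 1.010, posterior expectation = 2.270

Mode = exp(μ − σ²) = exp(0.01) = 1.010.
Mean = exp(μ + σ²/2) = exp(0.820) = 2.270.
Mean > mode: the posterior has a right tail.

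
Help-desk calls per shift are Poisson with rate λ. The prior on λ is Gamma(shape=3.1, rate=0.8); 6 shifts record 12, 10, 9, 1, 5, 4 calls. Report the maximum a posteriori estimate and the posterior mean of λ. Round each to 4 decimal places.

maximum a posteriori estimate = 6.3382, posterior mean = 6.4853

Σ counts = 41. Posterior: Gamma(shape = 3.1+41 = 44.1, rate = 0.8+6 = 6.8).
Mode = (α−1)/β = 43.1/6.8 = 6.3382.
Mean = α/β = 44.1/6.8 = 6.4853.
The posterior is right-skewed, so the mean exceeds the mode.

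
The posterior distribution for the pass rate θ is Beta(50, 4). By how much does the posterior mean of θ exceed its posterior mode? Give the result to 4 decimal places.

-0.0164

Mode = (50−1)/(50+4−2) = 49/52 = 0.9423.
Mean = 50/(50+4) = 50/54 = 0.9259.
Difference = 0.9259 − 0.9423 = -0.0164.
The mean is pulled below the mode by the posterior's left skew.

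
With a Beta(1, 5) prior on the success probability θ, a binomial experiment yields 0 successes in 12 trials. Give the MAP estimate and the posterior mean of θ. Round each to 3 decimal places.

MAP = 0.000; posterior mean = 0.056

Posterior: Beta(1+0, 5+12) = Beta(1, 17).
Since α = 1 ≤ 1 and β > 1, the Beta density is monotone decreasing on [0,1]; the mode is at 0.
Mean = 1/(1+17) = 0.056.
The posterior is right-skewed, so the mean exceeds the mode.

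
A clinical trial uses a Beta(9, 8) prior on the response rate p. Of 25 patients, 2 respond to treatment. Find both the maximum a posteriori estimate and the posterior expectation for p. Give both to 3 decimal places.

MAP = 0.250, posterior mean = 0.262

Posterior: Beta(9+2, 8+23) = Beta(11, 31).
Mode = (11−1)/(11+31−2) = 10/40 = 0.250.
Mean = 11/(11+31) = 11/42 = 0.262.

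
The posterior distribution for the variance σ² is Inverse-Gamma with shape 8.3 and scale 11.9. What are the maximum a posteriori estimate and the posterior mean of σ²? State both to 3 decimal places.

σ²_MAP = 1.280, E[σ²|data] = 1.630

Mode = β/(α+1) = 11.9/9.3 = 1.280.
Mean = β/(α−1) = 11.9/7.3 = 1.630.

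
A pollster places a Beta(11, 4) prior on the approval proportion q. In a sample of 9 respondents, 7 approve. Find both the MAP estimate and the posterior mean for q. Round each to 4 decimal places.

Posterior: Beta(11+7, 4+2) = Beta(18, 6).
Mode = (18−1)/(18+6−2) = 17/22 = 0.7727.
Mean = 18/(18+6) = 18/24 = 0.7500.

MAP = 0.7727; posterior mean = 0.7500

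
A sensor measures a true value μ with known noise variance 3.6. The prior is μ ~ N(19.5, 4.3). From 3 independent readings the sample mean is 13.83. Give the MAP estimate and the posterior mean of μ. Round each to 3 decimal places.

MAP = 15.067; posterior mean = 15.067

Posterior for μ is Normal. Precision-weighted mean: (1/4.3·19.5 + 3/3.6·13.83) / (1/4.3 + 3/3.6) = 15.067.
A Normal posterior is symmetric, so mode = mean.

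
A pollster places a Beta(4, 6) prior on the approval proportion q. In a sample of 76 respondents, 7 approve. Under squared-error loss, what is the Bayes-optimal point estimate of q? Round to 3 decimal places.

Posterior: Beta(4+7, 6+69) = Beta(11, 75).
Mode = (11−1)/(11+75−2) = 10/84 = 0.119.
Mean = 11/(11+75) = 11/86 = 0.128.
Squared-error loss ⇒ the optimal estimator is the posterior mean.

0.128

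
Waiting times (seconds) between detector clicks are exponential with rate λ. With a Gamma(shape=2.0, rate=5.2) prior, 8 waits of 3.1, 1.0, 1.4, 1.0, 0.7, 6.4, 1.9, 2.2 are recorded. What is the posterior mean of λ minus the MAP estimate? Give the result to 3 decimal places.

Σ times = 17.7. Posterior: Gamma(shape = 2.0+8 = 10.0, rate = 5.2+17.7 = 22.9).
Mode = (α−1)/β = 9.0/22.9 = 0.393.
Mean = α/β = 10.0/22.9 = 0.437.
Difference = 0.437 − 0.393 = 0.044.
Right-skewed posterior ⇒ mode < mean.

0.044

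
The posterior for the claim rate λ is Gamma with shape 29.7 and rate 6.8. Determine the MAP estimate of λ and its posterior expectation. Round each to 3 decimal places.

Mode = (α−1)/β = 28.7/6.8 = 4.221.
Mean = α/β = 29.7/6.8 = 4.368.
The mean is pulled above the mode by the posterior's right skew.

λ_MAP = 4.221, E[λ|data] = 4.368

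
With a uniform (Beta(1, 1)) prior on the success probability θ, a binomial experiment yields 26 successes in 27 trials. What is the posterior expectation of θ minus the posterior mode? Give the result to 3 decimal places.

Posterior: Beta(1+26, 1+1) = Beta(27, 2).
Mode = (27−1)/(27+2−2) = 26/27 = 0.963.
With a flat prior the MAP equals the MLE, 26/27.
Mean = 27/(27+2) = 27/29 = 0.931.
Difference = 0.931 − 0.963 = -0.032.
The posterior is left-skewed, so the mode exceeds the mean.

-0.032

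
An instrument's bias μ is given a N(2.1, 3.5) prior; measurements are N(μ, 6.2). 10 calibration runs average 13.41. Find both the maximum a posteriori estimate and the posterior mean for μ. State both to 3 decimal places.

Posterior for μ is Normal. Precision-weighted mean: (1/3.5·2.1 + 10/6.2·13.41) / (1/3.5 + 10/6.2) = 11.708.
A Normal posterior is symmetric, so mode = mean.

MAP: 11.708. Posterior mean: 11.708.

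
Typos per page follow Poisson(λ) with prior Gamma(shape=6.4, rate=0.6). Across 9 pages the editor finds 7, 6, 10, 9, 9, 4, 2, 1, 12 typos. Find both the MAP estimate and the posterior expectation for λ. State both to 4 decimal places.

Σ counts = 60. Posterior: Gamma(shape = 6.4+60 = 66.4, rate = 0.6+9 = 9.6).
Mode = (α−1)/β = 65.4/9.6 = 6.8125.
Mean = α/β = 66.4/9.6 = 6.9167.

MAP estimate = 6.8125, posterior expectation = 6.9167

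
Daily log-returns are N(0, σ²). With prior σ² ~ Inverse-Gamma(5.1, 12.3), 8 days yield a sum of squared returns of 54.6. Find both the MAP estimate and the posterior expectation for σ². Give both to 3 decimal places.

Posterior: Inverse-Gamma(shape = 5.1+8/2 = 9.1, scale = 12.3+54.6/2 = 39.6).
Mode = β/(α+1) = 39.6/10.1 = 3.921.
Mean = β/(α−1) = 39.6/8.1 = 4.889.

MAP = 3.921, posterior mean = 4.889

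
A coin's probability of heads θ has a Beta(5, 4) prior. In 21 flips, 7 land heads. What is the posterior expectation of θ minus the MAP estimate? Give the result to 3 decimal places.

0.007

Posterior: Beta(5+7, 4+14) = Beta(12, 18).
Mode = (12−1)/(12+18−2) = 11/28 = 0.393.
Mean = 12/(12+18) = 12/30 = 0.400.
Difference = 0.400 − 0.393 = 0.007.
Mean > mode: the posterior has a right tail.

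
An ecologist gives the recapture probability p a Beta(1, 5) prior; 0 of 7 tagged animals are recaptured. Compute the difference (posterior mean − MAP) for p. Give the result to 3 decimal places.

0.077

Posterior: Beta(1+0, 5+7) = Beta(1, 12).
Since α = 1 ≤ 1 and β > 1, the Beta density is monotone decreasing on [0,1]; the mode is at 0.
Mean = 1/(1+12) = 0.077.
Difference = 0.077 − 0.000 = 0.077.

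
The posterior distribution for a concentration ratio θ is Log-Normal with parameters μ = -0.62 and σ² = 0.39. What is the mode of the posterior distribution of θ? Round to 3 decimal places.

Mode = exp(μ − σ²) = exp(-1.01) = 0.364.
Mean = exp(μ + σ²/2) = exp(-0.425) = 0.654.
This is the posterior mode — the MAP estimate.

0.364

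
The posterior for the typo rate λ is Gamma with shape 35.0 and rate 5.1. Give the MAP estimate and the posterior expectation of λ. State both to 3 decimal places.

Mode = (α−1)/β = 34.0/5.1 = 6.667.
Mean = α/β = 35.0/5.1 = 6.863.

MAP = 6.667; posterior mean = 6.863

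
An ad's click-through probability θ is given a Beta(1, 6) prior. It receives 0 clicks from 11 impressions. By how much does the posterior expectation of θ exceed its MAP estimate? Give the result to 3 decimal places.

Posterior: Beta(1+0, 6+11) = Beta(1, 17).
Since α = 1 ≤ 1 and β > 1, the Beta density is monotone decreasing on [0,1]; the mode is at 0.
Mean = 1/(1+17) = 0.056.
Difference = 0.056 − 0.000 = 0.056.
The mean is pulled above the mode by the posterior's right skew.

0.056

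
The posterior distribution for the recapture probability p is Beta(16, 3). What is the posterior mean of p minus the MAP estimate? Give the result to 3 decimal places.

Mode = (16−1)/(16+3−2) = 15/17 = 0.882.
Mean = 16/(16+3) = 16/19 = 0.842.
Difference = 0.842 − 0.882 = -0.040.
The mean is pulled below the mode by the posterior's left skew.

-0.040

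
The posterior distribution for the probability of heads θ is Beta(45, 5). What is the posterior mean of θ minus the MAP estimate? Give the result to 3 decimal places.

-0.017

Mode = (45−1)/(45+5−2) = 44/48 = 0.917.
Mean = 45/(45+5) = 45/50 = 0.900.
Difference = 0.900 − 0.917 = -0.017.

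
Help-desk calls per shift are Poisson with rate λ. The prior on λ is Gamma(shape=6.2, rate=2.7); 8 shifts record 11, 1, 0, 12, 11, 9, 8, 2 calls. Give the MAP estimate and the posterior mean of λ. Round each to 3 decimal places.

Σ counts = 54. Posterior: Gamma(shape = 6.2+54 = 60.2, rate = 2.7+8 = 10.7).
Mode = (α−1)/β = 59.2/10.7 = 5.533.
Mean = α/β = 60.2/10.7 = 5.626.

MAP = 5.533; posterior mean = 5.626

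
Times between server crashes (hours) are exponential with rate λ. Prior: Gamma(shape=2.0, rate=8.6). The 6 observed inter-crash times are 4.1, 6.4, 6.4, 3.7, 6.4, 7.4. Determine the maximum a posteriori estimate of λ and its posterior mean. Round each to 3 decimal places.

MAP = 0.163; posterior mean = 0.186

Σ times = 34.4. Posterior: Gamma(shape = 2.0+6 = 8.0, rate = 8.6+34.4 = 43.0).
Mode = (α−1)/β = 7.0/43.0 = 0.163.
Mean = α/β = 8.0/43.0 = 0.186.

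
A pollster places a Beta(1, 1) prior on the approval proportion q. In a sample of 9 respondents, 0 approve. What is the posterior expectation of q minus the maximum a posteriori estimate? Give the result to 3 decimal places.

0.091

Posterior: Beta(1+0, 1+9) = Beta(1, 10).
Since α = 1 ≤ 1 and β > 1, the Beta density is monotone decreasing on [0,1]; the mode is at 0.
Mean = 1/(1+10) = 0.091.
Difference = 0.091 − 0.000 = 0.091.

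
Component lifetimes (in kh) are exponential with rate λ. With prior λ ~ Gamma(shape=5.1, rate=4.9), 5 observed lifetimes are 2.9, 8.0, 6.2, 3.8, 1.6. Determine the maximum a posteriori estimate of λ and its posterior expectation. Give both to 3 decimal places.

Σ times = 22.5. Posterior: Gamma(shape = 5.1+5 = 10.1, rate = 4.9+22.5 = 27.4).
Mode = (α−1)/β = 9.1/27.4 = 0.332.
Mean = α/β = 10.1/27.4 = 0.369.

MAP: 0.332. Posterior mean: 0.369.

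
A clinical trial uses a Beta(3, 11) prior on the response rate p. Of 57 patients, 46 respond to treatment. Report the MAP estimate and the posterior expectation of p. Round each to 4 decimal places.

Posterior: Beta(3+46, 11+11) = Beta(49, 22).
Mode = (49−1)/(49+22−2) = 48/69 = 0.6957.
Mean = 49/(49+22) = 49/71 = 0.6901.
The mean is pulled below the mode by the posterior's left skew.

MAP estimate = 0.6957, posterior expectation = 0.6901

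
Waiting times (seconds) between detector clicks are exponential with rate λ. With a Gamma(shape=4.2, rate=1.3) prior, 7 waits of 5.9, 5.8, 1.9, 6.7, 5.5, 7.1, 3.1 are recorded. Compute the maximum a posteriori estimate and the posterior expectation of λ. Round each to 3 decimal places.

Σ times = 36.0. Posterior: Gamma(shape = 4.2+7 = 11.2, rate = 1.3+36.0 = 37.3).
Mode = (α−1)/β = 10.2/37.3 = 0.273.
Mean = α/β = 11.2/37.3 = 0.300.
Mean > mode: the posterior has a right tail.

maximum a posteriori estimate = 0.273, posterior expectation = 0.300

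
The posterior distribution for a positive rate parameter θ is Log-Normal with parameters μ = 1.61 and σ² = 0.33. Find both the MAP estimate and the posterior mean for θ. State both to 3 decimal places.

Mode = exp(μ − σ²) = exp(1.28) = 3.597.
Mean = exp(μ + σ²/2) = exp(1.775) = 5.900.

MAP = 3.597; posterior mean = 5.900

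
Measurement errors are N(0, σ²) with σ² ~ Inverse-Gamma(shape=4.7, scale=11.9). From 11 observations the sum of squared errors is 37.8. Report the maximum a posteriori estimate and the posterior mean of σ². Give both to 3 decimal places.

Posterior: Inverse-Gamma(shape = 4.7+11/2 = 10.2, scale = 11.9+37.8/2 = 30.8).
Mode = β/(α+1) = 30.8/11.2 = 2.750.
Mean = β/(α−1) = 30.8/9.2 = 3.348.

maximum a posteriori estimate = 2.750, posterior mean = 3.348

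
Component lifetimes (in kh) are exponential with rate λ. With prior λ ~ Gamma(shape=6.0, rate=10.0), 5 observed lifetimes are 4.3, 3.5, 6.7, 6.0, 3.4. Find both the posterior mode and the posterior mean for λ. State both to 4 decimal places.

λ_MAP = 0.2950, E[λ|data] = 0.3245

Σ times = 23.9. Posterior: Gamma(shape = 6.0+5 = 11.0, rate = 10.0+23.9 = 33.9).
Mode = (α−1)/β = 10.0/33.9 = 0.2950.
Mean = α/β = 11.0/33.9 = 0.3245.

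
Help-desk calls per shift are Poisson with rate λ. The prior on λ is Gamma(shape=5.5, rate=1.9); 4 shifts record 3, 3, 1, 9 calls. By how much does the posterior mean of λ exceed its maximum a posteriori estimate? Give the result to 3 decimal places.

0.169

Σ counts = 16. Posterior: Gamma(shape = 5.5+16 = 21.5, rate = 1.9+4 = 5.9).
Mode = (α−1)/β = 20.5/5.9 = 3.475.
Mean = α/β = 21.5/5.9 = 3.644.
Difference = 3.644 − 3.475 = 0.169.
Mean > mode: the posterior has a right tail.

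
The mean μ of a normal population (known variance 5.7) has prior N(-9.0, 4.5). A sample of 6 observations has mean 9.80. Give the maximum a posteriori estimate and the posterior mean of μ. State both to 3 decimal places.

MAP = 6.523; posterior mean = 6.523

Posterior for μ is Normal. Precision-weighted mean: (1/4.5·-9.0 + 6/5.7·9.80) / (1/4.5 + 6/5.7) = 6.523.
A Normal posterior is symmetric, so mode = mean.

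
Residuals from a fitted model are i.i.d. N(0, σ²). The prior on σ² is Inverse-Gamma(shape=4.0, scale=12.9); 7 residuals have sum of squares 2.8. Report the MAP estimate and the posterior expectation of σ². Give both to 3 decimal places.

Posterior: Inverse-Gamma(shape = 4.0+7/2 = 7.5, scale = 12.9+2.8/2 = 14.3).
Mode = β/(α+1) = 14.3/8.5 = 1.682.
Mean = β/(α−1) = 14.3/6.5 = 2.200.
The mean is pulled above the mode by the posterior's right skew.

σ²_MAP = 1.682, E[σ²|data] = 2.200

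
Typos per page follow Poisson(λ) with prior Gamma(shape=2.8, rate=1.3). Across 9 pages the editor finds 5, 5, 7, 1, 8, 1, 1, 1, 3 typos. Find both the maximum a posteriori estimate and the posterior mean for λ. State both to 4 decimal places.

Σ counts = 32. Posterior: Gamma(shape = 2.8+32 = 34.8, rate = 1.3+9 = 10.3).
Mode = (α−1)/β = 33.8/10.3 = 3.2816.
Mean = α/β = 34.8/10.3 = 3.3786.
Right-skewed posterior ⇒ mode < mean.

MAP = 3.2816; posterior mean = 3.3786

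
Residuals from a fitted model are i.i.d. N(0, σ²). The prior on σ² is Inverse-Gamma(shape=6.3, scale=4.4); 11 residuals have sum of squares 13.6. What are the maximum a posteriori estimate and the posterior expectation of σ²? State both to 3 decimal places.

Posterior: Inverse-Gamma(shape = 6.3+11/2 = 11.8, scale = 4.4+13.6/2 = 11.2).
Mode = β/(α+1) = 11.2/12.8 = 0.875.
Mean = β/(α−1) = 11.2/10.8 = 1.037.
The mean is pulled above the mode by the posterior's right skew.

MAP: 0.875. Posterior mean: 1.037.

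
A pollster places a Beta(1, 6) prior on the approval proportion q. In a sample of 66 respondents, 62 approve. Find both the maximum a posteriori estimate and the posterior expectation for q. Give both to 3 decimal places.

Posterior: Beta(1+62, 6+4) = Beta(63, 10).
Mode = (63−1)/(63+10−2) = 62/71 = 0.873.
Mean = 63/(63+10) = 63/73 = 0.863.
Left-skewed posterior ⇒ mean < mode.

MAP = 0.873; posterior mean = 0.863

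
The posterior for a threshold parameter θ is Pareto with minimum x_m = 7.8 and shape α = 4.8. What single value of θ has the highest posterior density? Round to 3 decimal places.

7.800

The Pareto density is strictly decreasing on [x_m, ∞), so the mode is x_m = 7.800.
Mean = α·x_m/(α−1) = 4.8·7.8/3.8 = 9.853.
This is the posterior mode — the MAP estimate.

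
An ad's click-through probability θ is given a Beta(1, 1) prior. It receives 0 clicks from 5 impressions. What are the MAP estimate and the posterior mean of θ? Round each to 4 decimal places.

Posterior: Beta(1+0, 1+5) = Beta(1, 6).
Since α = 1 ≤ 1 and β > 1, the Beta density is monotone decreasing on [0,1]; the mode is at 0.
Mean = 1/(1+6) = 0.1429.

MAP: 0.0000. Posterior mean: 0.1429.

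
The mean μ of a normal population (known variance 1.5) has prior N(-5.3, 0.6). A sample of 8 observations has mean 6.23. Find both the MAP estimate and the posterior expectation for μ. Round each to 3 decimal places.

Posterior for μ is Normal. Precision-weighted mean: (1/0.6·-5.3 + 8/1.5·6.23) / (1/0.6 + 8/1.5) = 3.485.
A Normal posterior is symmetric, so mode = mean.

MAP = 3.485, posterior mean = 3.485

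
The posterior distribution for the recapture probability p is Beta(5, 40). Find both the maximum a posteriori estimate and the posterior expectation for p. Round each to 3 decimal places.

MAP: 0.093. Posterior mean: 0.111.

Mode = (5−1)/(5+40−2) = 4/43 = 0.093.
Mean = 5/(5+40) = 5/45 = 0.111.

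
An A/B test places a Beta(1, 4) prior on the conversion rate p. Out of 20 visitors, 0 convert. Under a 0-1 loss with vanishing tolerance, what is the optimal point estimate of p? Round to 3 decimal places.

Posterior: Beta(1+0, 4+20) = Beta(1, 24).
Since α = 1 ≤ 1 and β > 1, the Beta density is monotone decreasing on [0,1]; the mode is at 0.
Mean = 1/(1+24) = 0.040.
This is the posterior mode — the MAP estimate.

0.000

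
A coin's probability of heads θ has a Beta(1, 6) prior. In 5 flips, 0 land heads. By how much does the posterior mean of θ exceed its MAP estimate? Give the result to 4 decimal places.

Posterior: Beta(1+0, 6+5) = Beta(1, 11).
Since α = 1 ≤ 1 and β > 1, the Beta density is monotone decreasing on [0,1]; the mode is at 0.
Mean = 1/(1+11) = 0.0833.
Difference = 0.0833 − 0.0000 = 0.0833.

0.0833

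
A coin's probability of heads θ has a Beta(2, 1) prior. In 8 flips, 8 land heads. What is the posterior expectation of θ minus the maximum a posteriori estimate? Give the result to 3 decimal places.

-0.091

Posterior: Beta(2+8, 1+0) = Beta(10, 1).
Since β = 1 ≤ 1 and α > 1, the Beta density is monotone increasing on [0,1]; the mode is at 1.
Mean = 10/(10+1) = 0.909.
Difference = 0.909 − 1.000 = -0.091.
The posterior is left-skewed, so the mode exceeds the mean.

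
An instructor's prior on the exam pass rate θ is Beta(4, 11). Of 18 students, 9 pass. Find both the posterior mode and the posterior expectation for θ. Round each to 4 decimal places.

MAP: 0.3871. Posterior mean: 0.3939.

Posterior: Beta(4+9, 11+9) = Beta(13, 20).
Mode = (13−1)/(13+20−2) = 12/31 = 0.3871.
Mean = 13/(13+20) = 13/33 = 0.3939.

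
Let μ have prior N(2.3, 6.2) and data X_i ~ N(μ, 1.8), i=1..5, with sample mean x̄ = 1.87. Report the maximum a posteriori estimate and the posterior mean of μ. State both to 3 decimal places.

Posterior for μ is Normal. Precision-weighted mean: (1/6.2·2.3 + 5/1.8·1.87) / (1/6.2 + 5/1.8) = 1.894.
A Normal posterior is symmetric, so mode = mean.

MAP: 1.894. Posterior mean: 1.894.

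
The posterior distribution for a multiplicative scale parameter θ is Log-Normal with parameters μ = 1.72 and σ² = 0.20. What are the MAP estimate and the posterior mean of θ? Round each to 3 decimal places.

MAP = 4.572, posterior mean = 6.172

Mode = exp(μ − σ²) = exp(1.52) = 4.572.
Mean = exp(μ + σ²/2) = exp(1.820) = 6.172.
Right-skewed posterior ⇒ mode < mean.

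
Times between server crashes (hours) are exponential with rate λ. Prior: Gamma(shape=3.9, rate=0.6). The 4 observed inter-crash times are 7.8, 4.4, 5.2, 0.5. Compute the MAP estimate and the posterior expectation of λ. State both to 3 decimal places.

Σ times = 17.9. Posterior: Gamma(shape = 3.9+4 = 7.9, rate = 0.6+17.9 = 18.5).
Mode = (α−1)/β = 6.9/18.5 = 0.373.
Mean = α/β = 7.9/18.5 = 0.427.
The mean is pulled above the mode by the posterior's right skew.

λ_MAP = 0.373, E[λ|data] = 0.427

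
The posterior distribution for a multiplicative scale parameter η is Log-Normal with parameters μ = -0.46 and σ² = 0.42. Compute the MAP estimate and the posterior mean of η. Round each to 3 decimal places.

MAP: 0.415. Posterior mean: 0.779.

Mode = exp(μ − σ²) = exp(-0.88) = 0.415.
Mean = exp(μ + σ²/2) = exp(-0.250) = 0.779.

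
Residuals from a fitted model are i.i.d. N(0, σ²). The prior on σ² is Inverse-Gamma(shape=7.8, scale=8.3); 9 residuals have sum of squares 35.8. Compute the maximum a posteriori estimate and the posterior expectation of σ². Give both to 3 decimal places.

Posterior: Inverse-Gamma(shape = 7.8+9/2 = 12.3, scale = 8.3+35.8/2 = 26.2).
Mode = β/(α+1) = 26.2/13.3 = 1.970.
Mean = β/(α−1) = 26.2/11.3 = 2.319.
Right-skewed posterior ⇒ mode < mean.

MAP: 1.970. Posterior mean: 2.319.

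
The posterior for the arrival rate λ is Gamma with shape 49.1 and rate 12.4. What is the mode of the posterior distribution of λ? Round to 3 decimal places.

Mode = (α−1)/β = 48.1/12.4 = 3.879.
Mean = α/β = 49.1/12.4 = 3.960.
This is the posterior mode — the MAP estimate.

3.879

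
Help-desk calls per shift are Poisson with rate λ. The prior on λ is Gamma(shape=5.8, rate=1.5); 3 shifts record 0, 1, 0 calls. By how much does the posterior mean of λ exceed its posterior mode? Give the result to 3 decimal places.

0.222

Σ counts = 1. Posterior: Gamma(shape = 5.8+1 = 6.8, rate = 1.5+3 = 4.5).
Mode = (α−1)/β = 5.8/4.5 = 1.289.
Mean = α/β = 6.8/4.5 = 1.511.
Difference = 1.511 − 1.289 = 0.222.
The posterior is right-skewed, so the mean exceeds the mode.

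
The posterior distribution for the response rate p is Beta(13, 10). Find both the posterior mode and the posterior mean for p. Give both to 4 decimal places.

Mode = (13−1)/(13+10−2) = 12/21 = 0.5714.
Mean = 13/(13+10) = 13/23 = 0.5652.

MAP: 0.5714. Posterior mean: 0.5652.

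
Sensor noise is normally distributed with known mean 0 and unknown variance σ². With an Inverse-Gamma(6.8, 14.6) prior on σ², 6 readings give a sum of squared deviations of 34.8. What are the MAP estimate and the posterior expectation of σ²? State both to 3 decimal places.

Posterior: Inverse-Gamma(shape = 6.8+6/2 = 9.8, scale = 14.6+34.8/2 = 32.0).
Mode = β/(α+1) = 32.0/10.8 = 2.963.
Mean = β/(α−1) = 32.0/8.8 = 3.636.

MAP estimate = 2.963, posterior expectation = 3.636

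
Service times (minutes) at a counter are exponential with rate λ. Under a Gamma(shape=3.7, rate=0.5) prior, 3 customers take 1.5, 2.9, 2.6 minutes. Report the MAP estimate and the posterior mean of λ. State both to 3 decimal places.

Σ times = 7.0. Posterior: Gamma(shape = 3.7+3 = 6.7, rate = 0.5+7.0 = 7.5).
Mode = (α−1)/β = 5.7/7.5 = 0.760.
Mean = α/β = 6.7/7.5 = 0.893.
Right-skewed posterior ⇒ mode < mean.

MAP estimate = 0.760, posterior mean = 0.893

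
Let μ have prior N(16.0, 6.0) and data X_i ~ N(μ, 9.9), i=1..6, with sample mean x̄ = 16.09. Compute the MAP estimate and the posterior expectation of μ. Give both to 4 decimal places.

Posterior for μ is Normal. Precision-weighted mean: (1/6.0·16.0 + 6/9.9·16.09) / (1/6.0 + 6/9.9) = 16.0706.
A Normal posterior is symmetric, so mode = mean.

μ_MAP = 16.0706, E[μ|data] = 16.0706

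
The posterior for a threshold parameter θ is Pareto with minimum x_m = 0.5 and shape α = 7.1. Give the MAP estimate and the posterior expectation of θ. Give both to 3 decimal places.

The Pareto density is strictly decreasing on [x_m, ∞), so the mode is x_m = 0.500.
Mean = α·x_m/(α−1) = 7.1·0.5/6.1 = 0.582.

MAP = 0.500; posterior mean = 0.582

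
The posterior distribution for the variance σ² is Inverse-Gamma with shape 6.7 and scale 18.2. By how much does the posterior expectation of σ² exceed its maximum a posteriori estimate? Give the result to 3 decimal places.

0.829

Mode = β/(α+1) = 18.2/7.7 = 2.364.
Mean = β/(α−1) = 18.2/5.7 = 3.193.
Difference = 3.193 − 2.364 = 0.829.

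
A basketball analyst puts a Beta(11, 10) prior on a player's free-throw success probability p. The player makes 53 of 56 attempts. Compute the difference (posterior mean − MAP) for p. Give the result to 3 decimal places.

-0.009

Posterior: Beta(11+53, 10+3) = Beta(64, 13).
Mode = (64−1)/(64+13−2) = 63/75 = 0.840.
Mean = 64/(64+13) = 64/77 = 0.831.
Difference = 0.831 − 0.840 = -0.009.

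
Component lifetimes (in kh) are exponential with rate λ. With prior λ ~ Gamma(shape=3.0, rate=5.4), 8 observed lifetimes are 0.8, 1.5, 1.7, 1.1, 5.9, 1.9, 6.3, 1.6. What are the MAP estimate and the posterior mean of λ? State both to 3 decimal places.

λ_MAP = 0.382, E[λ|data] = 0.420

Σ times = 20.8. Posterior: Gamma(shape = 3.0+8 = 11.0, rate = 5.4+20.8 = 26.2).
Mode = (α−1)/β = 10.0/26.2 = 0.382.
Mean = α/β = 11.0/26.2 = 0.420.
The posterior is right-skewed, so the mean exceeds the mode.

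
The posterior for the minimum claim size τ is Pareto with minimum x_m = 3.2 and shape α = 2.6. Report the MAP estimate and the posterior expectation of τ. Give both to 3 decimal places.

MAP = 3.200, posterior mean = 5.200

The Pareto density is strictly decreasing on [x_m, ∞), so the mode is x_m = 3.200.
Mean = α·x_m/(α−1) = 2.6·3.2/1.6 = 5.200.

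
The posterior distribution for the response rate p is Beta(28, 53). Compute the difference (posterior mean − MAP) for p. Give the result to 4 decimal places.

0.0039

Mode = (28−1)/(28+53−2) = 27/79 = 0.3418.
Mean = 28/(28+53) = 28/81 = 0.3457.
Difference = 0.3457 − 0.3418 = 0.0039.
Right-skewed posterior ⇒ mode < mean.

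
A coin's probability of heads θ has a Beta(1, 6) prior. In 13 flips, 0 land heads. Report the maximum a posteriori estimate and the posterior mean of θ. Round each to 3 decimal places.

Posterior: Beta(1+0, 6+13) = Beta(1, 19).
Since α = 1 ≤ 1 and β > 1, the Beta density is monotone decreasing on [0,1]; the mode is at 0.
Mean = 1/(1+19) = 0.050.
Mean > mode: the posterior has a right tail.

MAP: 0.000. Posterior mean: 0.050.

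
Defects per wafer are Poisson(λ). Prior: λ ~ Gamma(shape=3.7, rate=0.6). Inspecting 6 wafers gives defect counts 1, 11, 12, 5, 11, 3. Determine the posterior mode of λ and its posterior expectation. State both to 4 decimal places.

Σ counts = 43. Posterior: Gamma(shape = 3.7+43 = 46.7, rate = 0.6+6 = 6.6).
Mode = (α−1)/β = 45.7/6.6 = 6.9242.
Mean = α/β = 46.7/6.6 = 7.0758.
Right-skewed posterior ⇒ mode < mean.

MAP = 6.9242, posterior mean = 7.0758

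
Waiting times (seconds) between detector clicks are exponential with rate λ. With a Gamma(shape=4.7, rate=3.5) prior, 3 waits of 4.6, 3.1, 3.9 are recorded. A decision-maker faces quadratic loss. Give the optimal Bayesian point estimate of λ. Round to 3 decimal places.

Σ times = 11.6. Posterior: Gamma(shape = 4.7+3 = 7.7, rate = 3.5+11.6 = 15.1).
Mode = (α−1)/β = 6.7/15.1 = 0.444.
Mean = α/β = 7.7/15.1 = 0.510.
Quadratic loss ⇒ the optimal estimator is the posterior mean.

0.510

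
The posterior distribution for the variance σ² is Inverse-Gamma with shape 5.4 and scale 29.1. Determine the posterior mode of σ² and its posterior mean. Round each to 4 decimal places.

Mode = β/(α+1) = 29.1/6.4 = 4.5469.
Mean = β/(α−1) = 29.1/4.4 = 6.6136.
The mean is pulled above the mode by the posterior's right skew.

MAP = 4.5469; posterior mean = 6.6136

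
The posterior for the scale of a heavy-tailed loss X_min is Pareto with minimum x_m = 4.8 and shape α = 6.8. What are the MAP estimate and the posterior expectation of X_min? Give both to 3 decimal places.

X_min_MAP = 4.800, E[X_min|data] = 5.628

The Pareto density is strictly decreasing on [x_m, ∞), so the mode is x_m = 4.800.
Mean = α·x_m/(α−1) = 6.8·4.8/5.8 = 5.628.
Mean > mode: the posterior has a right tail.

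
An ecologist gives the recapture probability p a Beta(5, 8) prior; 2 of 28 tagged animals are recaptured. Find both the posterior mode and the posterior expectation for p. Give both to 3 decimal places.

Posterior: Beta(5+2, 8+26) = Beta(7, 34).
Mode = (7−1)/(7+34−2) = 6/39 = 0.154.
Mean = 7/(7+34) = 7/41 = 0.171.
The posterior is right-skewed, so the mean exceeds the mode.

MAP: 0.154. Posterior mean: 0.171.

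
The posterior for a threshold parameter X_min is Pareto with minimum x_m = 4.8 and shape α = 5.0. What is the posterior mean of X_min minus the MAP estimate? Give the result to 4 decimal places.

1.2000

The Pareto density is strictly decreasing on [x_m, ∞), so the mode is x_m = 4.8000.
Mean = α·x_m/(α−1) = 5.0·4.8/4.0 = 6.0000.
Difference = 6.0000 − 4.8000 = 1.2000.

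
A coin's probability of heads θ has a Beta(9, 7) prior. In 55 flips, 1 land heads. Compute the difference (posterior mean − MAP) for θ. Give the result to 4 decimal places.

0.0104

Posterior: Beta(9+1, 7+54) = Beta(10, 61).
Mode = (10−1)/(10+61−2) = 9/69 = 0.1304.
Mean = 10/(10+61) = 10/71 = 0.1408.
Difference = 0.1408 − 0.1304 = 0.0104.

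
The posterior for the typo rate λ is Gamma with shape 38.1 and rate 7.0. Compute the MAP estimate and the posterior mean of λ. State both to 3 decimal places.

Mode = (α−1)/β = 37.1/7.0 = 5.300.
Mean = α/β = 38.1/7.0 = 5.443.
Right-skewed posterior ⇒ mode < mean.

λ_MAP = 5.300, E[λ|data] = 5.443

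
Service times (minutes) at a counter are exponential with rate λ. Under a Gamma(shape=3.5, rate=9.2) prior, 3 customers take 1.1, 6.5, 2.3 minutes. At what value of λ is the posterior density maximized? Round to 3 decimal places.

0.288

Σ times = 9.9. Posterior: Gamma(shape = 3.5+3 = 6.5, rate = 9.2+9.9 = 19.1).
Mode = (α−1)/β = 5.5/19.1 = 0.288.
Mean = α/β = 6.5/19.1 = 0.340.
This is the posterior mode — the MAP estimate.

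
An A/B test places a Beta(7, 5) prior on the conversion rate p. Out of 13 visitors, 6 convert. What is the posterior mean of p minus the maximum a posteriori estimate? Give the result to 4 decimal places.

-0.0017

Posterior: Beta(7+6, 5+7) = Beta(13, 12).
Mode = (13−1)/(13+12−2) = 12/23 = 0.5217.
Mean = 13/(13+12) = 13/25 = 0.5200.
Difference = 0.5200 − 0.5217 = -0.0017.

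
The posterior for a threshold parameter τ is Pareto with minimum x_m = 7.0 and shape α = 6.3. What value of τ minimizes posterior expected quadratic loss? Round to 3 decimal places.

The Pareto density is strictly decreasing on [x_m, ∞), so the mode is x_m = 7.000.
Mean = α·x_m/(α−1) = 6.3·7.0/5.3 = 8.321.
Quadratic loss ⇒ the optimal estimator is the posterior mean.

8.321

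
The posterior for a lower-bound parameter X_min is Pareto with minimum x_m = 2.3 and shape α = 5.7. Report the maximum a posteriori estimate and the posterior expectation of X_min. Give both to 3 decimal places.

The Pareto density is strictly decreasing on [x_m, ∞), so the mode is x_m = 2.300.
Mean = α·x_m/(α−1) = 5.7·2.3/4.7 = 2.789.

MAP: 2.300. Posterior mean: 2.789.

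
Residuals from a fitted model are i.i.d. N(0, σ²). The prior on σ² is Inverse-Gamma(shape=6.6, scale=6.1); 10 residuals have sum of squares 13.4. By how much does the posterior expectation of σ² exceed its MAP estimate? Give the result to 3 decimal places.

Posterior: Inverse-Gamma(shape = 6.6+10/2 = 11.6, scale = 6.1+13.4/2 = 12.8).
Mode = β/(α+1) = 12.8/12.6 = 1.016.
Mean = β/(α−1) = 12.8/10.6 = 1.208.
Difference = 1.208 − 1.016 = 0.192.

0.192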